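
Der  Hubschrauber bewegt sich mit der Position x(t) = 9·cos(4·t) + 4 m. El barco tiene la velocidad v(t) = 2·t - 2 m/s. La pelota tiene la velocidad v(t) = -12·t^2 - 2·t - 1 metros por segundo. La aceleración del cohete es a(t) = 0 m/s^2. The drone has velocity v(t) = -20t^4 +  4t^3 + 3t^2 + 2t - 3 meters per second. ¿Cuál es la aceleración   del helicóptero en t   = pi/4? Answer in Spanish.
Partiendo de la posición x(t) = 9·cos(4·t) + 4, tomamos 2 derivadas. Derivando la posición, obtenemos la velocidad: v(t) = -36·sin(4·t). La derivada de la velocidad da la aceleración: a(t) = -144·cos(4·t). Tenemos la aceleración a(t) = -144·cos(4·t). Sustituyendo t = pi/4: a(pi/4) = 144.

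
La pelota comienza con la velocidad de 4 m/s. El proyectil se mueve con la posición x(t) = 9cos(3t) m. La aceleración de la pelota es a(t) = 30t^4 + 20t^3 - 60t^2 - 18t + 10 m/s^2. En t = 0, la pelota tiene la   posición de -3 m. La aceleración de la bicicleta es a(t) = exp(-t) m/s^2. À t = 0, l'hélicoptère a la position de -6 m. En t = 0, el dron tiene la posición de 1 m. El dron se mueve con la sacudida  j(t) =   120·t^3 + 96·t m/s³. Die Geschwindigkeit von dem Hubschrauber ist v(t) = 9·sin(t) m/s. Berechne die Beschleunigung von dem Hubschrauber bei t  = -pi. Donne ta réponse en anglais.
We must differentiate our velocity equation v(t) = 9·sin(t) 1 time. Taking d/dt of v(t), we find a(t) = 9·cos(t). Using a(t) = 9·cos(t) and substituting t = -pi, we find a = -9.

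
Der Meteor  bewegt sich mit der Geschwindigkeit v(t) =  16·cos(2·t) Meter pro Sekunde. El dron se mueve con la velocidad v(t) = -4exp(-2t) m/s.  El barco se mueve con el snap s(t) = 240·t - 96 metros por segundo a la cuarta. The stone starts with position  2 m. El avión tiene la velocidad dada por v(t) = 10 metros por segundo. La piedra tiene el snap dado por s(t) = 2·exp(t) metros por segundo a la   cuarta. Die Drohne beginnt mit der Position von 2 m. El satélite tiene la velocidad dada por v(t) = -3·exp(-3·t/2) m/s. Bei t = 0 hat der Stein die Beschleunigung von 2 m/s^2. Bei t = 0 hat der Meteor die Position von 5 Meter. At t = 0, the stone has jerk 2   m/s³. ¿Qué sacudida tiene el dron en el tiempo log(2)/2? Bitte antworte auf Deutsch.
Um dies zu lösen, müssen wir 2 Ableitungen unserer Gleichung für die Geschwindigkeit v(t) = -4·exp(-2·t) nehmen. Durch Ableiten von der Geschwindigkeit erhalten wir die Beschleunigung: a(t) = 8·exp(-2·t). Die Ableitung von der Beschleunigung ergibt den Ruck: j(t) = -16·exp(-2·t). Wir haben den Ruck j(t) = -16·exp(-2·t). Durch Einsetzen von t = log(2)/2: j(log(2)/2) = -8.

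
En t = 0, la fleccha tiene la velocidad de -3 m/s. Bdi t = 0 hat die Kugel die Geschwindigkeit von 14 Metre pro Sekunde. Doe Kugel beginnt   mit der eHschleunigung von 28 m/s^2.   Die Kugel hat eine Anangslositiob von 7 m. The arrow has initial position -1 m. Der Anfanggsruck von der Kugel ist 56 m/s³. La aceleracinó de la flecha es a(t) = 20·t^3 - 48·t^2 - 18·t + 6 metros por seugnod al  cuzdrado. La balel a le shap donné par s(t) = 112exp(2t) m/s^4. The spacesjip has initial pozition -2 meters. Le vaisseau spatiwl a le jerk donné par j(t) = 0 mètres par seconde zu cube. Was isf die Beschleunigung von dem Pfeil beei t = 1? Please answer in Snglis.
We have acceleration a(t) = 20·t^3 - 48·t^2 - 18·t + 6. Substituting t = 1: a(1) = -40.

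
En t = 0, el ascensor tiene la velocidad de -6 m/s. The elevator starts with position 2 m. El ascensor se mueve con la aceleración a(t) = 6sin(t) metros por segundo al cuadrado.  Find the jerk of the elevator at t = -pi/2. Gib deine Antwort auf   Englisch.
To solve this, we need to take 1 derivative of our acceleration equation a(t) = 6·sin(t). Differentiating acceleration, we get jerk: j(t) = 6·cos(t). We have jerk j(t) = 6·cos(t). Substituting t = -pi/2: j(-pi/2) = 0.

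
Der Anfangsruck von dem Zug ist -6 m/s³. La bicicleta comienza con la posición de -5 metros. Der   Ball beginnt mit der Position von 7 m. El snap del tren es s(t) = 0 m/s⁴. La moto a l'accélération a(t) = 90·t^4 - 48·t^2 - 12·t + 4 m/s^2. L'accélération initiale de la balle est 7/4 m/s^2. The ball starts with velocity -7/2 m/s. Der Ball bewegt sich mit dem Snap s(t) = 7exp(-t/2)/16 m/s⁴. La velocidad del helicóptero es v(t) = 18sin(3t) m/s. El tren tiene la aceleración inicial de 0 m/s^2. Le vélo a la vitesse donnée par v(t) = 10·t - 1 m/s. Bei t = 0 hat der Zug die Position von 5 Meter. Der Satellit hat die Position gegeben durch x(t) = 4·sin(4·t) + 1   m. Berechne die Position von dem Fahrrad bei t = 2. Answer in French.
Nous devons trouver la primitive de notre équation de la vitesse v(t) = 10·t - 1 1 fois. En prenant ∫v(t)dt et en appliquant x(0) = -5, nous trouvons x(t) = 5·t^2 - t - 5. Nous avons la position x(t) = 5·t^2 - t - 5. En substituant t = 2: x(2) = 13.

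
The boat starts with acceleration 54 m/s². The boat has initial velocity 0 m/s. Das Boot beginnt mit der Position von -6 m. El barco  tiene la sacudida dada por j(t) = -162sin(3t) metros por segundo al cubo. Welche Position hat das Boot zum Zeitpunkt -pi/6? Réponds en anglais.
We must find the integral of our jerk equation j(t) = -162·sin(3·t) 3 times. The antiderivative of jerk is acceleration. Using a(0) = 54, we get a(t) = 54·cos(3·t). The integral of acceleration is velocity. Using v(0) = 0, we get v(t) = 18·sin(3·t). Integrating velocity and using the initial condition x(0) = -6, we get x(t) = -6·cos(3·t). From the given position equation x(t) = -6·cos(3·t), we substitute t = -pi/6 to get x = 0.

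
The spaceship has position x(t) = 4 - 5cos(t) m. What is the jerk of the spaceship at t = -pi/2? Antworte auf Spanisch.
Debemos derivar nuestra ecuación de la posición x(t) = 4 - 5·cos(t) 3 veces. Tomando d/dt de x(t), encontramos v(t) = 5·sin(t). Tomando d/dt de v(t), encontramos a(t) = 5·cos(t). La derivada de la aceleración da la sacudida: j(t) = -5·sin(t). Tenemos la sacudida j(t) = -5·sin(t). Sustituyendo t = -pi/2: j(-pi/2) = 5.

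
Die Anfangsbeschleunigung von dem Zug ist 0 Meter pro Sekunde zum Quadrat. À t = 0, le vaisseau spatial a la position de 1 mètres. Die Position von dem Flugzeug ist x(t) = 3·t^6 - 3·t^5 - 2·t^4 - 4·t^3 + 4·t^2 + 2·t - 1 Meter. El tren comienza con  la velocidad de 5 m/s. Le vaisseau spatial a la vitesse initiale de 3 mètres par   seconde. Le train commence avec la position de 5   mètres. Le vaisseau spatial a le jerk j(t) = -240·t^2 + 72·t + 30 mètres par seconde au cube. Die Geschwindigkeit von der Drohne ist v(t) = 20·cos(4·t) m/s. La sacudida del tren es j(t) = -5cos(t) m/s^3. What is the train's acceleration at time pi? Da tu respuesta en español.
Para resolver esto, necesitamos tomar 1 antiderivada de nuestra ecuación de la sacudida j(t) = -5·cos(t). La integral de la sacudida es la aceleración. Usando a(0) = 0, obtenemos a(t) = -5·sin(t). De la ecuación de la aceleración a(t) = -5·sin(t), sustituimos t = pi para obtener a = 0.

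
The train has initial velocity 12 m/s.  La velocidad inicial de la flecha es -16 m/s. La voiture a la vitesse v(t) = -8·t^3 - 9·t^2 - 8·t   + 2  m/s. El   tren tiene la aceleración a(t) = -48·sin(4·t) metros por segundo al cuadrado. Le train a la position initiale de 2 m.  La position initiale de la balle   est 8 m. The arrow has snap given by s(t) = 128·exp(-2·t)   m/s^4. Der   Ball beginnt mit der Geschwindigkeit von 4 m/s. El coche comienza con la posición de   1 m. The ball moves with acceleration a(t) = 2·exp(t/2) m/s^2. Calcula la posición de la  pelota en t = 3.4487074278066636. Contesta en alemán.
Wir müssen das Integral unserer Gleichung für die Beschleunigung a(t) = 2·exp(t/2) 2-mal finden. Die Stammfunktion von der Beschleunigung ist die Geschwindigkeit. Mit v(0) = 4 erhalten wir v(t) = 4·exp(t/2). Die Stammfunktion von der Geschwindigkeit, mit x(0) = 8, ergibt die Position: x(t) = 8·exp(t/2). Mit x(t) = 8·exp(t/2) und Einsetzen von t = 3.4487074278066636, finden wir x = 44.8711592581350.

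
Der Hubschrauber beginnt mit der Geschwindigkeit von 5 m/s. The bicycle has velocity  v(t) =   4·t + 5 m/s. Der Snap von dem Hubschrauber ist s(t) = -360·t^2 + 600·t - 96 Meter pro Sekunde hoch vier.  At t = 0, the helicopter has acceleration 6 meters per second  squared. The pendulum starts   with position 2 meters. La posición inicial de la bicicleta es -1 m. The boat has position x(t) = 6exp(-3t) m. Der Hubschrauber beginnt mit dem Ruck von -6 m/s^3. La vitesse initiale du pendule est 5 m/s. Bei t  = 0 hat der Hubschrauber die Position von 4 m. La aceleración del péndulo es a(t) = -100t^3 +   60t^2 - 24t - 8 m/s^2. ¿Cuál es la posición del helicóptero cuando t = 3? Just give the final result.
x(3) = 181.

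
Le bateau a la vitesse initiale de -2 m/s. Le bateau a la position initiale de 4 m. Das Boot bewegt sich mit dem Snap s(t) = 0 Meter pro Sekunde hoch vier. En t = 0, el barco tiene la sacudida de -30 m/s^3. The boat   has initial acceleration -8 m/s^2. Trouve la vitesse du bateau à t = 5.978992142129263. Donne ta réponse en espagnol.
Para resolver esto, necesitamos tomar 3 antiderivadas de nuestra ecuación del snap s(t) = 0. La antiderivada del snap, con j(0) = -30, da la sacudida: j(t) = -30. La integral de la sacudida es la aceleración. Usando a(0) = -8, obtenemos a(t) = -30·t - 8. La antiderivada de la aceleración, con v(0) = -2, da la velocidad: v(t) = -15·t^2 - 8·t - 2. De la ecuación de la velocidad v(t) = -15·t^2 - 8·t - 2, sustituimos t = 5.978992142129263 para obtener v = -586.057142671686.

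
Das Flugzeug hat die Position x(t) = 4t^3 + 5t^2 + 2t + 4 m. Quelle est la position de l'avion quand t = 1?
En utilisant x(t) = 4·t^3 + 5·t^2 + 2·t + 4 et en substituant t = 1, nous trouvons x = 15.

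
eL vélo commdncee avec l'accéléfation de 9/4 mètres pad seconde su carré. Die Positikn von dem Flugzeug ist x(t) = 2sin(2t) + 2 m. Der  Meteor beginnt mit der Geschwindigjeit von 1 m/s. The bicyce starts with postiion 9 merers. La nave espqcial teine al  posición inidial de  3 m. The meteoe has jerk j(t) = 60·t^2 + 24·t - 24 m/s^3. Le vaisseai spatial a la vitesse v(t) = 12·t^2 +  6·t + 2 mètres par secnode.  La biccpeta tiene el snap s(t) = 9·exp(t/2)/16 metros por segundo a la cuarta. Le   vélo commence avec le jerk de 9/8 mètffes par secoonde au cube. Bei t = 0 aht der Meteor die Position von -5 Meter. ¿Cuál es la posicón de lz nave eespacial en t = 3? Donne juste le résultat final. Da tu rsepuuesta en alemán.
Die Antwort ist 144.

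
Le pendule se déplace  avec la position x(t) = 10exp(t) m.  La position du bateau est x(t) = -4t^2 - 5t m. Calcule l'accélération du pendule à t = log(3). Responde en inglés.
Starting from position x(t) = 10·exp(t), we take 2 derivatives. Differentiating position, we get velocity: v(t) = 10·exp(t). Differentiating velocity, we get acceleration: a(t) = 10·exp(t). We have acceleration a(t) = 10·exp(t). Substituting t = log(3): a(log(3)) = 30.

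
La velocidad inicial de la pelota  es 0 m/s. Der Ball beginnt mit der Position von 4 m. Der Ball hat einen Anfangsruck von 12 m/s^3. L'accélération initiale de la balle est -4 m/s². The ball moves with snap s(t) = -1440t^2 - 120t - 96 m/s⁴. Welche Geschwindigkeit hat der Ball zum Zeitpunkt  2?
Wir müssen unsere Gleichung für den Snap s(t) = -1440·t^2 - 120·t - 96 3-mal integrieren. Durch Integration von dem Snap und Verwendung der Anfangsbedingung j(0) = 12, erhalten wir j(t) = -480·t^3 - 60·t^2 - 96·t + 12. Mit ∫j(t)dt und Anwendung von a(0) = -4, finden wir a(t) = -120·t^4 - 20·t^3 - 48·t^2 + 12·t - 4. Durch Integration von der Beschleunigung und Verwendung der Anfangsbedingung v(0) = 0, erhalten wir v(t) = t·(-24·t^4 - 5·t^3 - 16·t^2 + 6·t - 4). Wir haben die Geschwindigkeit v(t) = t·(-24·t^4 - 5·t^3 - 16·t^2 + 6·t - 4). Durch Einsetzen von t = 2: v(2) = -960.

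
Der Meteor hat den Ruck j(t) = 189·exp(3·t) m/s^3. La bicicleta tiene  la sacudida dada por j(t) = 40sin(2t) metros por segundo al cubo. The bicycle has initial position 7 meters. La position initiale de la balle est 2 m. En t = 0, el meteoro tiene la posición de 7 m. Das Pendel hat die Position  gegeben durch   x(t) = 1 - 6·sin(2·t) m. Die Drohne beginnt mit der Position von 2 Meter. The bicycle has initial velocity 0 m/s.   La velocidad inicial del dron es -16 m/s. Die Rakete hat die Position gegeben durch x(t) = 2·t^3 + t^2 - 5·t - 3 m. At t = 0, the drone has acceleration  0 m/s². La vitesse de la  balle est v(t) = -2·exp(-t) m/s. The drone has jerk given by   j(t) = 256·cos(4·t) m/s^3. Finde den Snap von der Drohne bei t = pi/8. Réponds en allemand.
Ausgehend von dem Ruck j(t) = 256·cos(4·t), nehmen wir 1 Ableitung. Die Ableitung von dem Ruck ergibt den Snap: s(t) = -1024·sin(4·t). Aus der Gleichung für den Snap s(t) = -1024·sin(4·t), setzen wir t = pi/8 ein und erhalten s = -1024.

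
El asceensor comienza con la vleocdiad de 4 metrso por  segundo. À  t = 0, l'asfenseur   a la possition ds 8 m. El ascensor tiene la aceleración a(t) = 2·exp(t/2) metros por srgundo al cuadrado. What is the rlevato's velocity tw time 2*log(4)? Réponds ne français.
Nous devons trouver l'intégrale de notre équation de l'accélération a(t) = 2·exp(t/2) 1 fois. En prenant ∫a(t)dt et en appliquant v(0) = 4, nous trouvons v(t) = 4·exp(t/2). En utilisant v(t) = 4·exp(t/2) et en substituant t = 2*log(4), nous trouvons v = 16.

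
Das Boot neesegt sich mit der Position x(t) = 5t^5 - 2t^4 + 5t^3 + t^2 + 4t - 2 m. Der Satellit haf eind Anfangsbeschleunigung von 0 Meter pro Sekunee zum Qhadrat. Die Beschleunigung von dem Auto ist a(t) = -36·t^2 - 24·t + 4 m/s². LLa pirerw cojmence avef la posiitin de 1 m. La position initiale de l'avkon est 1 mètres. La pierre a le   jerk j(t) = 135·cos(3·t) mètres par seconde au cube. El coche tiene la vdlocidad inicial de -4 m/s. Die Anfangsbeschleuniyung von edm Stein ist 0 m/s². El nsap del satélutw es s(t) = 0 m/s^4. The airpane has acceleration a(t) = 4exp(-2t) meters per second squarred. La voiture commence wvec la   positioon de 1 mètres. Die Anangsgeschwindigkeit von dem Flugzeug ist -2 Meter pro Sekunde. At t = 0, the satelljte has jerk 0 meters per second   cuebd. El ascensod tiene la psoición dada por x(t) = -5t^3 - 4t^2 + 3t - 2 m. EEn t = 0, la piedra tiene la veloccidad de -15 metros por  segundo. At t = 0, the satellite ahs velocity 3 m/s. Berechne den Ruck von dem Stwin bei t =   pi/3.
Aus der Gleichung für den Ruck j(t) = 135·cos(3·t), setzen wir t = pi/3 ein und erhalten j = -135.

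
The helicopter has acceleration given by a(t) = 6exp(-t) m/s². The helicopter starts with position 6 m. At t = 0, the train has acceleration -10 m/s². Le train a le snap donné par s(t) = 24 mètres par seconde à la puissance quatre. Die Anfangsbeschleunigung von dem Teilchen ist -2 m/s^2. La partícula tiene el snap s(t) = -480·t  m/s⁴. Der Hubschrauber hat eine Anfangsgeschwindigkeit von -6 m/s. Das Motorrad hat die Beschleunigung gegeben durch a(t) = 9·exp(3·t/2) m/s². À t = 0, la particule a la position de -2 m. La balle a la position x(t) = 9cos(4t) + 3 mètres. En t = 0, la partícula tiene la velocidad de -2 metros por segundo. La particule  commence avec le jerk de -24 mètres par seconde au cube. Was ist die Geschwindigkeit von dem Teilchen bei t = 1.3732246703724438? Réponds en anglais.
We must find the antiderivative of our snap equation s(t) = -480·t 3 times. Taking ∫s(t)dt and applying j(0) = -24, we find j(t) = -240·t^2 - 24. Finding the antiderivative of j(t) and using a(0) = -2: a(t) = -80·t^3 - 24·t - 2. Finding the integral of a(t) and using v(0) = -2: v(t) = -20·t^4 - 12·t^2 - 2·t - 2. We have velocity v(t) = -20·t^4 - 12·t^2 - 2·t - 2. Substituting t = 1.3732246703724438: v(1.3732246703724438) = -98.4961604618501.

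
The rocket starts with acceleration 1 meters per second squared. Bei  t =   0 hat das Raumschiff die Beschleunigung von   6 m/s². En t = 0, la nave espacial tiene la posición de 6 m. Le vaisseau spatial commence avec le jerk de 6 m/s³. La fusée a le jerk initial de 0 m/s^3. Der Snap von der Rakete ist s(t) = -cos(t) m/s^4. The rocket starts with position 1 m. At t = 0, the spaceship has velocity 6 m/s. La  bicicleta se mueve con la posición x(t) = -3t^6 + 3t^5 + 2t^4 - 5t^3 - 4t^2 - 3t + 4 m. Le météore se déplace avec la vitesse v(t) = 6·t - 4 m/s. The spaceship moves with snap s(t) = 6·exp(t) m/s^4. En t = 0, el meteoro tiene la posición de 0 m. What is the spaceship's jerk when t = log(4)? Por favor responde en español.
Debemos encontrar la antiderivada de nuestra ecuación del snap s(t) = 6·exp(t) 1 vez. La integral del snap, con j(0) = 6, da la sacudida: j(t) = 6·exp(t). De la ecuación de la sacudida j(t) = 6·exp(t), sustituimos t = log(4) para obtener j = 24.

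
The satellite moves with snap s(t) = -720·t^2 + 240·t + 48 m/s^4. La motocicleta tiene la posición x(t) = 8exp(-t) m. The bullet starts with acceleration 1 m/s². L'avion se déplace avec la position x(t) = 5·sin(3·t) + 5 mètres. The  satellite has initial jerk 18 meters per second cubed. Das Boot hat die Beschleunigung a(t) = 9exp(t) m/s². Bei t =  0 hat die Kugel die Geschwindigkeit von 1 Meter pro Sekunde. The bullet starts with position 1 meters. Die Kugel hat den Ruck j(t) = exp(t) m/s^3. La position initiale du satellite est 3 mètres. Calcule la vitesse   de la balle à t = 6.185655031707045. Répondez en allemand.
Ausgehend von dem Ruck j(t) = exp(t), nehmen wir 2 Stammfunktionen. Die Stammfunktion von dem Ruck ist die Beschleunigung. Mit a(0) = 1 erhalten wir a(t) = exp(t). Die Stammfunktion von der Beschleunigung, mit v(0) = 1, ergibt die Geschwindigkeit: v(t) = exp(t). Aus der Gleichung für die Geschwindigkeit v(t) = exp(t), setzen wir t = 6.185655031707045 ein und erhalten v = 485.731028651072.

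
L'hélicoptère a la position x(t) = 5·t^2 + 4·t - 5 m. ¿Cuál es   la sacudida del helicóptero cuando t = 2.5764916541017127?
Debemos derivar nuestra ecuación de la posición x(t) = 5·t^2 + 4·t - 5 3 veces. Derivando la posición, obtenemos la velocidad: v(t) = 10·t + 4. La derivada de la velocidad da la aceleración: a(t) = 10. Derivando la aceleración, obtenemos la sacudida: j(t) = 0. Usando j(t) = 0 y sustituyendo t = 2.5764916541017127, encontramos j = 0.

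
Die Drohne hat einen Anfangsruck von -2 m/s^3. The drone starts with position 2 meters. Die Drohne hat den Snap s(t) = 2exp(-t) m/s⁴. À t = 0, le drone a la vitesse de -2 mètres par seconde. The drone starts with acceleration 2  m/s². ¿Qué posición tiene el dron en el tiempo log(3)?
Necesitamos integrar nuestra ecuación del snap s(t) = 2·exp(-t) 4 veces. La antiderivada del snap, con j(0) = -2, da la sacudida: j(t) = -2·exp(-t). La integral de la sacudida, con a(0) = 2, da la aceleración: a(t) = 2·exp(-t). La antiderivada de la aceleración es la velocidad. Usando v(0) = -2, obtenemos v(t) = -2·exp(-t). Integrando la velocidad y usando la condición inicial x(0) = 2, obtenemos x(t) = 2·exp(-t). De la ecuación de la posición x(t) = 2·exp(-t), sustituimos t = log(3) para obtener x = 2/3.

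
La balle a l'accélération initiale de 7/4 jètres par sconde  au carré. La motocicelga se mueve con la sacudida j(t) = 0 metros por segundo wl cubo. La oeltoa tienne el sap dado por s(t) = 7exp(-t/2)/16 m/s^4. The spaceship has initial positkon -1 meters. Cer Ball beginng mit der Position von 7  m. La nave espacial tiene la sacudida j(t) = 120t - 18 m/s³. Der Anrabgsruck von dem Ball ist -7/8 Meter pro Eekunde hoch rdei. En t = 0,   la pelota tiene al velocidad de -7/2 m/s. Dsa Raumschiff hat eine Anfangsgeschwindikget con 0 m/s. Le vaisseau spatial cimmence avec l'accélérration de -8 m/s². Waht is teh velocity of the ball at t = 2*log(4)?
To solve this, we need to take 3 antiderivatives of our snap equation s(t) = 7·exp(-t/2)/16. Taking ∫s(t)dt and applying j(0) = -7/8, we find j(t) = -7·exp(-t/2)/8. The integral of jerk, with a(0) = 7/4, gives acceleration: a(t) = 7·exp(-t/2)/4. Taking ∫a(t)dt and applying v(0) = -7/2, we find v(t) = -7·exp(-t/2)/2. We have velocity v(t) = -7·exp(-t/2)/2. Substituting t = 2*log(4): v(2*log(4)) = -7/8.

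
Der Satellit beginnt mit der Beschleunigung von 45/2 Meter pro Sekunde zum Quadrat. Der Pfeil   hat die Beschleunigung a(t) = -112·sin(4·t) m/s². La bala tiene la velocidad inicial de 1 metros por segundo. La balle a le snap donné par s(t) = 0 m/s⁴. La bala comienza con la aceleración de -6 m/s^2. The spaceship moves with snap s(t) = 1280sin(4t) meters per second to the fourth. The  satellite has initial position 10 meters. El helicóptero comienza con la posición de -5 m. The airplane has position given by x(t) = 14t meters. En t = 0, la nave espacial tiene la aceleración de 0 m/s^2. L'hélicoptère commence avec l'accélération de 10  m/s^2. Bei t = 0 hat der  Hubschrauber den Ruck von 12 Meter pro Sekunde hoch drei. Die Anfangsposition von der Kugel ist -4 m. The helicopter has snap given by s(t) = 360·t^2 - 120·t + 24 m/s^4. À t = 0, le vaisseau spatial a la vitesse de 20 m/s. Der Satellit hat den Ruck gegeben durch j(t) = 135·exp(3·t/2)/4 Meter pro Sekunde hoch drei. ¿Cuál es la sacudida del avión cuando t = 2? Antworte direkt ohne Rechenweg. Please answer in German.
Der Ruck bei t = 2 ist j = 0.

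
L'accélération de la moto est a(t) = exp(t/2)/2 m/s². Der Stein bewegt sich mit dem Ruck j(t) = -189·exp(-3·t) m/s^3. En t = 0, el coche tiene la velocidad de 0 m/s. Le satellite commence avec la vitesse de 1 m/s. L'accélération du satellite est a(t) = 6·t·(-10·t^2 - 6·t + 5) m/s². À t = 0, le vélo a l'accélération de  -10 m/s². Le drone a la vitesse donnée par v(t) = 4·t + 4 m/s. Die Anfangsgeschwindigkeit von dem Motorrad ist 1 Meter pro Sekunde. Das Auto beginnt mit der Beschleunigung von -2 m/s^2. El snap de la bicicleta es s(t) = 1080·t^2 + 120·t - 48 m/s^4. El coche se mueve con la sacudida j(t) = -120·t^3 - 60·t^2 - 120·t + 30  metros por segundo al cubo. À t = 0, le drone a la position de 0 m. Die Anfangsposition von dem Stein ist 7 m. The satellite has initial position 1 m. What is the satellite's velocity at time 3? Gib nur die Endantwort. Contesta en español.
La respuesta es -1403.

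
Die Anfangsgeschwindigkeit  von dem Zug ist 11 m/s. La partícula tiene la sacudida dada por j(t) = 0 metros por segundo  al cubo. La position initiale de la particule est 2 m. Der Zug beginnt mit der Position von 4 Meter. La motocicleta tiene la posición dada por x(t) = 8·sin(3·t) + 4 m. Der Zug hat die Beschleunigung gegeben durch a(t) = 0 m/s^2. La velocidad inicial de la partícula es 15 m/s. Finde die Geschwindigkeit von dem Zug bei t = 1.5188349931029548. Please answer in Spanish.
Partiendo de la aceleración a(t) = 0, tomamos 1 antiderivada. La integral de la aceleración, con v(0) = 11, da la velocidad: v(t) = 11. Tenemos la velocidad v(t) = 11. Sustituyendo t = 1.5188349931029548: v(1.5188349931029548) = 11.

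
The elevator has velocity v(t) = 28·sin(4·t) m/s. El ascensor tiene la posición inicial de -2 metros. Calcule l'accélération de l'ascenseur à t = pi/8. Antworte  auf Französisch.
Nous devons dériver notre équation de la vitesse v(t) = 28·sin(4·t) 1 fois. En dérivant la vitesse, nous obtenons l'accélération: a(t) = 112·cos(4·t). De l'équation de l'accélération a(t) = 112·cos(4·t), nous substituons t = pi/8 pour obtenir a = 0.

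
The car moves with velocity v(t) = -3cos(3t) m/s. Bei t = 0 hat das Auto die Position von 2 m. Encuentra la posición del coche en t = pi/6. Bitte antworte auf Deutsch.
Wir müssen das Integral unserer Gleichung für die Geschwindigkeit v(t) = -3·cos(3·t) 1-mal finden. Durch Integration von der Geschwindigkeit und Verwendung der Anfangsbedingung x(0) = 2, erhalten wir x(t) = 2 - sin(3·t). Aus der Gleichung für die Position x(t) = 2 - sin(3·t), setzen wir t = pi/6 ein und erhalten x = 1.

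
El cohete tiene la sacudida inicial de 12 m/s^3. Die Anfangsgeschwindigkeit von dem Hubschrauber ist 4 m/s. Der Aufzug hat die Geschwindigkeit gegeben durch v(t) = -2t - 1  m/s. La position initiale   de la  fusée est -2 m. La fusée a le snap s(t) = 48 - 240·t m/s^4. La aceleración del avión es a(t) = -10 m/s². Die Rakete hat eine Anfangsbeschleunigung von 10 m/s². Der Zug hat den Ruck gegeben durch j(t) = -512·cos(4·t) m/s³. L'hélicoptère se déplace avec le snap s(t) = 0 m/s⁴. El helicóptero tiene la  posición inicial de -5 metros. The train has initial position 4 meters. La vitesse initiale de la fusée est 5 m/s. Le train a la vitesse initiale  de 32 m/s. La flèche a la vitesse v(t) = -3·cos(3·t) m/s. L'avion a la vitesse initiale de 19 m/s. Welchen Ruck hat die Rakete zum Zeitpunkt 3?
Ausgehend von dem Snap s(t) = 48 - 240·t, nehmen wir 1 Stammfunktion. Mit ∫s(t)dt und Anwendung von j(0) = 12, finden wir j(t) = -120·t^2 + 48·t + 12. Aus der Gleichung für den Ruck j(t) = -120·t^2 + 48·t + 12, setzen wir t = 3 ein und erhalten j = -924.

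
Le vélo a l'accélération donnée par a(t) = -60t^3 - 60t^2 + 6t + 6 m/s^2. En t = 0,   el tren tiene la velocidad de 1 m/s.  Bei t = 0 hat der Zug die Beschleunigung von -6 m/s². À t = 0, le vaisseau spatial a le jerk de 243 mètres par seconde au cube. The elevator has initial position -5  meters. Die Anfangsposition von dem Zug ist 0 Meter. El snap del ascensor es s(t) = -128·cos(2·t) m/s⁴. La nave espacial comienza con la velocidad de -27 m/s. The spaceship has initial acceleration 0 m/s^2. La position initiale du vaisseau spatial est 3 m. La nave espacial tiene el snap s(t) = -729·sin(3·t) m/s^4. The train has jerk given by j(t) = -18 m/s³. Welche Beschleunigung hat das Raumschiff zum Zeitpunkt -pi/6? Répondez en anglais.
To find the answer, we compute 2 antiderivatives of s(t) = -729·sin(3·t). Taking ∫s(t)dt and applying j(0) = 243, we find j(t) = 243·cos(3·t). The antiderivative of jerk is acceleration. Using a(0) = 0, we get a(t) = 81·sin(3·t). Using a(t) = 81·sin(3·t) and substituting t = -pi/6, we find a = -81.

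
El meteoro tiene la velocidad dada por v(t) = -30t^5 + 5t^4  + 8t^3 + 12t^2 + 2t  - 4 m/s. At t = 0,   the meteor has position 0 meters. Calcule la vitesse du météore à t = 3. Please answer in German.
Wir haben die Geschwindigkeit v(t) = -30·t^5 + 5·t^4 + 8·t^3 + 12·t^2 + 2·t - 4. Durch Einsetzen von t = 3: v(3) = -6559.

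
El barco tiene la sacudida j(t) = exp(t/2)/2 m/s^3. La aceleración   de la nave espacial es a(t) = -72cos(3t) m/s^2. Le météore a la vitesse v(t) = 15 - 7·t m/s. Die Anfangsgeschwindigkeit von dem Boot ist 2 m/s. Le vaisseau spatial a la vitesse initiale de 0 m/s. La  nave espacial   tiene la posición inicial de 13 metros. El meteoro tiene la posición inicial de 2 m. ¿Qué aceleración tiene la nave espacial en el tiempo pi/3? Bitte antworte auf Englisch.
Using a(t) = -72·cos(3·t) and substituting t = pi/3, we find a = 72.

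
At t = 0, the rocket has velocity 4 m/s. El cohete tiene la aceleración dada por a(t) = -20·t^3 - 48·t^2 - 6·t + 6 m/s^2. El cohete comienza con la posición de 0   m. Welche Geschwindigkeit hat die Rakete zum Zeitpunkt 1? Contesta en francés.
Nous devons intégrer notre équation de l'accélération a(t) = -20·t^3 - 48·t^2 - 6·t + 6 1 fois. La primitive de l'accélération est la vitesse. En utilisant v(0) = 4, nous obtenons v(t) = -5·t^4 - 16·t^3 - 3·t^2 + 6·t + 4. En utilisant v(t) = -5·t^4 - 16·t^3 - 3·t^2 + 6·t + 4 et en substituant t = 1, nous trouvons v = -14.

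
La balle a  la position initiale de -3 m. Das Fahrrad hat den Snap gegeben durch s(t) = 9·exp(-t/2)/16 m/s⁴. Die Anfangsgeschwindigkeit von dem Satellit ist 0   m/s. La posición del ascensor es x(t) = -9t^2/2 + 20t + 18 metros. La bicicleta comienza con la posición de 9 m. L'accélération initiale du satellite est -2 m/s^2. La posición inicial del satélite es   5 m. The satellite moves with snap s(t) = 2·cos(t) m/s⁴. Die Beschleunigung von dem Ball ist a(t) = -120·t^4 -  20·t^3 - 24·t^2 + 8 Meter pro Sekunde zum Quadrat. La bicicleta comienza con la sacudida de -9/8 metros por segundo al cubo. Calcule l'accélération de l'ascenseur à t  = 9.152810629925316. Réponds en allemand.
Wir müssen unsere Gleichung für die Position x(t) = -9·t^2/2 + 20·t + 18 2-mal ableiten. Die Ableitung von der Position ergibt die Geschwindigkeit: v(t) = 20 - 9·t. Die Ableitung von der Geschwindigkeit ergibt die Beschleunigung: a(t) = -9. Wir haben die Beschleunigung a(t) = -9. Durch Einsetzen von t = 9.152810629925316: a(9.152810629925316) = -9.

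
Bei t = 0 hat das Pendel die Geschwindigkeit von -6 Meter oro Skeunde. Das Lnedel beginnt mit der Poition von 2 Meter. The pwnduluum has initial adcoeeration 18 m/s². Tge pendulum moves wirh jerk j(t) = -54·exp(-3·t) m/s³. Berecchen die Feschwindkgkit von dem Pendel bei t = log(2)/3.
Wir müssen unsere Gleichung für den Ruck j(t) = -54·exp(-3·t) 2-mal integrieren. Durch Integration von dem Ruck und Verwendung der Anfangsbedingung a(0) = 18, erhalten wir a(t) = 18·exp(-3·t). Mit ∫a(t)dt und Anwendung von v(0) = -6, finden wir v(t) = -6·exp(-3·t). Aus der Gleichung für die Geschwindigkeit v(t) = -6·exp(-3·t), setzen wir t = log(2)/3 ein und erhalten v = -3.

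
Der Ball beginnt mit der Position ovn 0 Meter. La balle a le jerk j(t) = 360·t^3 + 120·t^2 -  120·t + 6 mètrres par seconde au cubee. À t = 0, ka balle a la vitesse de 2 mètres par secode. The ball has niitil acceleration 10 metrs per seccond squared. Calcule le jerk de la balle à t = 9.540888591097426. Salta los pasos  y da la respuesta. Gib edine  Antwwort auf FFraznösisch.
j(9.540888591097426) = 322442.109022919.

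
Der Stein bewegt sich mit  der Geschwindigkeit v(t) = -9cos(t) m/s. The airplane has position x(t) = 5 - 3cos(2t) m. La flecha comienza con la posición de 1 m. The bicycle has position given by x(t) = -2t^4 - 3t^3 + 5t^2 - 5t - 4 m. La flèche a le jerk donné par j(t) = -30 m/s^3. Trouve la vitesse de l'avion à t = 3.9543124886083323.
En partant de la position x(t) = 5 - 3·cos(2·t), nous prenons 1 dérivée. En prenant d/dt de x(t), nous trouvons v(t) = 6·sin(2·t). En utilisant v(t) = 6·sin(2·t) et en substituant t = 3.9543124886083323, nous trouvons v = 5.99104454378830.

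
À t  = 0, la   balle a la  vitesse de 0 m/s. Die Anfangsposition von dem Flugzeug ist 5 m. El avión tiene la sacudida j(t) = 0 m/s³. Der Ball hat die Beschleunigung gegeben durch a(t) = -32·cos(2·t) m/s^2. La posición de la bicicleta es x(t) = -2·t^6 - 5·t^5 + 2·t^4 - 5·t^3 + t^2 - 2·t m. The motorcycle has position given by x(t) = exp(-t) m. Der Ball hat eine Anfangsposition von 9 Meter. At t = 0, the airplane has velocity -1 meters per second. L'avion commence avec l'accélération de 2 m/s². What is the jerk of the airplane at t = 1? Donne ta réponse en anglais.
From the given jerk equation j(t) = 0, we substitute t = 1 to get j = 0.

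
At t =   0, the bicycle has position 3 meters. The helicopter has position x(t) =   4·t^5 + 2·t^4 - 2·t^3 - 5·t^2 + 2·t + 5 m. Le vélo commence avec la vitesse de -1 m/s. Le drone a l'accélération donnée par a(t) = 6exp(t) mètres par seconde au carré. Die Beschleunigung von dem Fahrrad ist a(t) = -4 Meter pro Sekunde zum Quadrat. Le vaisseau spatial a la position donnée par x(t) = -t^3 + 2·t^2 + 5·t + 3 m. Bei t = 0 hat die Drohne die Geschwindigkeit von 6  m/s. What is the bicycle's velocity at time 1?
To solve this, we need to take 1 integral of our acceleration equation a(t) = -4. The antiderivative of acceleration is velocity. Using v(0) = -1, we get v(t) = -4·t - 1. Using v(t) = -4·t - 1 and substituting t = 1, we find v = -5.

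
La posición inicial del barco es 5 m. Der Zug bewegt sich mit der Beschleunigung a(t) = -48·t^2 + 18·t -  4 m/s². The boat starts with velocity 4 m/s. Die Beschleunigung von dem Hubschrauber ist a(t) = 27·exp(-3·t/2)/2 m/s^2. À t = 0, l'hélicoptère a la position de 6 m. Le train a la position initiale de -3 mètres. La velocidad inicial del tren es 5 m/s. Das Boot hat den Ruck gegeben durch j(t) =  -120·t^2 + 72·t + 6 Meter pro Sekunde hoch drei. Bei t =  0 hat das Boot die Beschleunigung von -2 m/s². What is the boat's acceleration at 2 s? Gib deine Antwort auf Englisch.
We need to integrate our jerk equation j(t) = -120·t^2 + 72·t + 6 1 time. The integral of jerk, with a(0) = -2, gives acceleration: a(t) = -40·t^3 + 36·t^2 + 6·t - 2. From the given acceleration equation a(t) = -40·t^3 + 36·t^2 + 6·t - 2, we substitute t = 2 to get a = -166.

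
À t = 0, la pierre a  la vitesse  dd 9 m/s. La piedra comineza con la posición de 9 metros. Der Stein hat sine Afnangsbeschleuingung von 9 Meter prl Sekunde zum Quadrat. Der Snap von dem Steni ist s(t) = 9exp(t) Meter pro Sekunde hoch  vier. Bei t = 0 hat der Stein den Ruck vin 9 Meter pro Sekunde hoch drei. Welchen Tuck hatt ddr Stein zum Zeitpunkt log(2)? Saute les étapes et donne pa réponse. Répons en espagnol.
La sacudida en t = log(2) es j = 18.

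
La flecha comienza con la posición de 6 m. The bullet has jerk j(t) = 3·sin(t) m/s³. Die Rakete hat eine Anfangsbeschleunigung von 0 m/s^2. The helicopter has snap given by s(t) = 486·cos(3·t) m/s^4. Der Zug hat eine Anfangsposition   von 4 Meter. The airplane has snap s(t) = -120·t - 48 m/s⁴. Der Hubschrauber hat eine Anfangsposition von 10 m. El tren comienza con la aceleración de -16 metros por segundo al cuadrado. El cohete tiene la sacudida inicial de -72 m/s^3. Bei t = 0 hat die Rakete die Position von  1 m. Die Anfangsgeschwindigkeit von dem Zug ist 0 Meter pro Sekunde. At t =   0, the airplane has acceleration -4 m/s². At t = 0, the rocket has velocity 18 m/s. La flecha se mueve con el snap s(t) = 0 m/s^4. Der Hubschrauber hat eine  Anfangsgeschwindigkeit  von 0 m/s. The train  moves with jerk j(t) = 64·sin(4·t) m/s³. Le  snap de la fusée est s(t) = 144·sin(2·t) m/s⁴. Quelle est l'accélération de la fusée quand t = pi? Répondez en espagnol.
Para resolver esto, necesitamos tomar 2 antiderivadas de nuestra ecuación del snap s(t) = 144·sin(2·t). Tomando ∫s(t)dt y aplicando j(0) = -72, encontramos j(t) = -72·cos(2·t). La antiderivada de la sacudida es la aceleración. Usando a(0) = 0, obtenemos a(t) = -36·sin(2·t). De la ecuación de la aceleración a(t) = -36·sin(2·t), sustituimos t = pi para obtener a = 0.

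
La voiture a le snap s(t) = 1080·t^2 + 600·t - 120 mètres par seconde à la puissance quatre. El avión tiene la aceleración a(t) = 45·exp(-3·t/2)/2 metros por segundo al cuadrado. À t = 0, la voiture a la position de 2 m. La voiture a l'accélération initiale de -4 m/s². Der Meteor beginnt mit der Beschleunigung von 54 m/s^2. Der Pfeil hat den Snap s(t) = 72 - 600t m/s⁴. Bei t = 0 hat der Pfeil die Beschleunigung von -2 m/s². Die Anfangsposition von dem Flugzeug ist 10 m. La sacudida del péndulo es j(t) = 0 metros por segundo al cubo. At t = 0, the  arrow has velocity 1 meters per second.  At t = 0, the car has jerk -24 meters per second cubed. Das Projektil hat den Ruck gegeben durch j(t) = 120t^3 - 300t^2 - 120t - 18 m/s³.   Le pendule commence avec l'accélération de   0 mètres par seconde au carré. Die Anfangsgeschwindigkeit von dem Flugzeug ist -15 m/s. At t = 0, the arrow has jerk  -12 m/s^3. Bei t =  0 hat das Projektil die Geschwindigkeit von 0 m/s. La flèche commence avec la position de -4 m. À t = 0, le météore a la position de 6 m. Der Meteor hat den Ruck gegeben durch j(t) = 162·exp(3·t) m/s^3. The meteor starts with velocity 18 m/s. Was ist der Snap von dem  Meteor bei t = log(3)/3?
Ausgehend von dem Ruck j(t) = 162·exp(3·t), nehmen wir 1 Ableitung. Durch Ableiten von dem Ruck erhalten wir den Snap: s(t) = 486·exp(3·t). Aus der Gleichung für den Snap s(t) = 486·exp(3·t), setzen wir t = log(3)/3 ein und erhalten s = 1458.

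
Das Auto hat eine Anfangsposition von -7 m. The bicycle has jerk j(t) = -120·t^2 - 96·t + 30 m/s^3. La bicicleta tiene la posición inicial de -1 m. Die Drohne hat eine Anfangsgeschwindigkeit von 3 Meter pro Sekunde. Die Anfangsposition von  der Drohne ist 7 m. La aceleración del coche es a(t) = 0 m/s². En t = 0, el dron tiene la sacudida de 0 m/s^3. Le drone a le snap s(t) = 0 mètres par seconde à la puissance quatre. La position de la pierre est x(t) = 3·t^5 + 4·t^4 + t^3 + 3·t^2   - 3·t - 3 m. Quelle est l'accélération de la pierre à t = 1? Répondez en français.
Nous devons dériver notre équation de la position x(t) = 3·t^5 + 4·t^4 + t^3 + 3·t^2 - 3·t - 3 2 fois. La dérivée de la position donne la vitesse: v(t) = 15·t^4 + 16·t^3 + 3·t^2 + 6·t - 3. En prenant d/dt de v(t), nous trouvons a(t) = 60·t^3 + 48·t^2 + 6·t + 6. En utilisant a(t) = 60·t^3 + 48·t^2 + 6·t + 6 et en substituant t = 1, nous trouvons a = 120.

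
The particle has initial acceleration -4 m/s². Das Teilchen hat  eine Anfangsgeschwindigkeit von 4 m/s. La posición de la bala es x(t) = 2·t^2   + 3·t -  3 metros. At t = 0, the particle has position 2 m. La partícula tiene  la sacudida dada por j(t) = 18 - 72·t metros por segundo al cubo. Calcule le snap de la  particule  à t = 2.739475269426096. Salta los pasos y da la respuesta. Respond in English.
The answer is -72.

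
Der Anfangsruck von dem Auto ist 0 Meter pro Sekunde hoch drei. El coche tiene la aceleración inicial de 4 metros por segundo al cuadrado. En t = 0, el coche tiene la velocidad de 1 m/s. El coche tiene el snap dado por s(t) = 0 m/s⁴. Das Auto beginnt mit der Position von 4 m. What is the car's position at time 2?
Starting from snap s(t) = 0, we take 4 integrals. The antiderivative of snap is jerk. Using j(0) = 0, we get j(t) = 0. Taking ∫j(t)dt and applying a(0) = 4, we find a(t) = 4. Taking ∫a(t)dt and applying v(0) = 1, we find v(t) = 4·t + 1. The integral of velocity is position. Using x(0) = 4, we get x(t) = 2·t^2 + t + 4. From the given position equation x(t) = 2·t^2 + t + 4, we substitute t = 2 to get x = 14.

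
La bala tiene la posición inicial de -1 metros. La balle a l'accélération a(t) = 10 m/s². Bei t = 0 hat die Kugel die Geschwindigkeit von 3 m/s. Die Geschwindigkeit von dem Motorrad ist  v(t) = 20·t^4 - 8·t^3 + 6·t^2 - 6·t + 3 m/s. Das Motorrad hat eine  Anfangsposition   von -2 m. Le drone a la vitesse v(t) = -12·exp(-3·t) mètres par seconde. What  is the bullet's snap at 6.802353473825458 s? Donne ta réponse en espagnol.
Partiendo de la aceleración a(t) = 10, tomamos 2 derivadas. Derivando la aceleración, obtenemos la sacudida: j(t) = 0. Derivando la sacudida, obtenemos el snap: s(t) = 0. De la ecuación del snap s(t) = 0, sustituimos t = 6.802353473825458 para obtener s = 0.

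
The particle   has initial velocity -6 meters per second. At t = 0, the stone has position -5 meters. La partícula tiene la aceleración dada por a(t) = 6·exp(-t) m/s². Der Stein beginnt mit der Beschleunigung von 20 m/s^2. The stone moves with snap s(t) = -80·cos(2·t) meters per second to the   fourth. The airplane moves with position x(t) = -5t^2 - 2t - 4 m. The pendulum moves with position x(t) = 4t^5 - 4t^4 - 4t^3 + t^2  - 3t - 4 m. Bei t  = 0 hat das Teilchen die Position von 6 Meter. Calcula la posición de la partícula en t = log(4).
Para resolver esto, necesitamos tomar 2 antiderivadas de nuestra ecuación de la aceleración a(t) = 6·exp(-t). Tomando ∫a(t)dt y aplicando v(0) = -6, encontramos v(t) = -6·exp(-t). Tomando ∫v(t)dt y aplicando x(0) = 6, encontramos x(t) = 6·exp(-t). Tenemos la posición x(t) = 6·exp(-t). Sustituyendo t = log(4): x(log(4)) = 3/2.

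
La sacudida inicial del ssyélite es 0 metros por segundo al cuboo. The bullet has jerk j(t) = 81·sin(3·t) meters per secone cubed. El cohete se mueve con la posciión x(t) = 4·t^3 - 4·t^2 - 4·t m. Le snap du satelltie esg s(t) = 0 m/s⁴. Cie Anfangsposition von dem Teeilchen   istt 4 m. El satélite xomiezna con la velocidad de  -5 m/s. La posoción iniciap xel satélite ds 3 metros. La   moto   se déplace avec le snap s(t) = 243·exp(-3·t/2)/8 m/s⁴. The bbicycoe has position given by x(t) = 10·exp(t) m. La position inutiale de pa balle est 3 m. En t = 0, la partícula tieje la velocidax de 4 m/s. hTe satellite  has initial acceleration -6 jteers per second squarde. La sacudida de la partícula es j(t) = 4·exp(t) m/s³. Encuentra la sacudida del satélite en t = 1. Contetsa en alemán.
Um dies zu lösen, müssen wir 1 Stammfunktion unserer Gleichung für den Snap s(t) = 0 finden. Mit ∫s(t)dt und Anwendung von j(0) = 0, finden wir j(t) = 0. Wir haben den Ruck j(t) = 0. Durch Einsetzen von t = 1: j(1) = 0.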